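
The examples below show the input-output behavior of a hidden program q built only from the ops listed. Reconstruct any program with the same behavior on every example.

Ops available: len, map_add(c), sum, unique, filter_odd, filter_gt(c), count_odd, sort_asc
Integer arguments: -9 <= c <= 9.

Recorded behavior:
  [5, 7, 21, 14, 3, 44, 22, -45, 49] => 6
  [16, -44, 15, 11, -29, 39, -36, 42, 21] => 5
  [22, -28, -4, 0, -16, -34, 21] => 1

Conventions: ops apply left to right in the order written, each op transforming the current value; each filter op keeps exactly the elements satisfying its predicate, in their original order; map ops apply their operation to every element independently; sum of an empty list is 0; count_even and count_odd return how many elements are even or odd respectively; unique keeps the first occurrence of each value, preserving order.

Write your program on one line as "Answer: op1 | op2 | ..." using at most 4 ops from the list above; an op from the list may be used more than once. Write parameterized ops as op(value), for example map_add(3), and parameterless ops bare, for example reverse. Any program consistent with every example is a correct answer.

filter_odd | sort_asc | len

Check, running the answer program on each example:
  [5, 7, 21, 14, 3, 44, 22, -45, 49] -> [5, 7, 21, 3, -45, 49] -> [-45, 3, 5, 7, 21, 49] -> 6
  [16, -44, 15, 11, -29, 39, -36, 42, 21] -> [15, 11, -29, 39, 21] -> [-29, 11, 15, 21, 39] -> 5
  [22, -28, -4, 0, -16, -34, 21] -> [21] -> [21] -> 1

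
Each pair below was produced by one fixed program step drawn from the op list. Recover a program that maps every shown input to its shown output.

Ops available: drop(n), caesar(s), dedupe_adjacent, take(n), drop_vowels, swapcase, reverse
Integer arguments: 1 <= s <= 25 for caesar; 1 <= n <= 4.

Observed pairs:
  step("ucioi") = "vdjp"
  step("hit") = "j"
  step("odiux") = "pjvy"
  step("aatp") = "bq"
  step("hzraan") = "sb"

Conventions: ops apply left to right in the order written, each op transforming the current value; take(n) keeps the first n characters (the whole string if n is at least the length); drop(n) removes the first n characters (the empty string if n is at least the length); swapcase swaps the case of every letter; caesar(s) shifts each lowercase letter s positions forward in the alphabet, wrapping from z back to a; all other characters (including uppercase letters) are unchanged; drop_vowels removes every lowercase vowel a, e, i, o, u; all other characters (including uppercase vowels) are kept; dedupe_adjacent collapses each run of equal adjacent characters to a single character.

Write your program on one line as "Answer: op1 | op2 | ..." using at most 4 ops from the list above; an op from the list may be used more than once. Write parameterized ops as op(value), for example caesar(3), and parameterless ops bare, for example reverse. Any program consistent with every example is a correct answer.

caesar(1) | drop_vowels | take(4) | dedupe_adjacent

Check, running the answer program on each example:
  "ucioi" -> "vdjpj" -> "vdjpj" -> "vdjp" -> "vdjp"
  "hit" -> "iju" -> "j" -> "j" -> "j"
  "odiux" -> "pejvy" -> "pjvy" -> "pjvy" -> "pjvy"
  "aatp" -> "bbuq" -> "bbq" -> "bbq" -> "bq"
  "hzraan" -> "iasbbo" -> "sbb" -> "sbb" -> "sb"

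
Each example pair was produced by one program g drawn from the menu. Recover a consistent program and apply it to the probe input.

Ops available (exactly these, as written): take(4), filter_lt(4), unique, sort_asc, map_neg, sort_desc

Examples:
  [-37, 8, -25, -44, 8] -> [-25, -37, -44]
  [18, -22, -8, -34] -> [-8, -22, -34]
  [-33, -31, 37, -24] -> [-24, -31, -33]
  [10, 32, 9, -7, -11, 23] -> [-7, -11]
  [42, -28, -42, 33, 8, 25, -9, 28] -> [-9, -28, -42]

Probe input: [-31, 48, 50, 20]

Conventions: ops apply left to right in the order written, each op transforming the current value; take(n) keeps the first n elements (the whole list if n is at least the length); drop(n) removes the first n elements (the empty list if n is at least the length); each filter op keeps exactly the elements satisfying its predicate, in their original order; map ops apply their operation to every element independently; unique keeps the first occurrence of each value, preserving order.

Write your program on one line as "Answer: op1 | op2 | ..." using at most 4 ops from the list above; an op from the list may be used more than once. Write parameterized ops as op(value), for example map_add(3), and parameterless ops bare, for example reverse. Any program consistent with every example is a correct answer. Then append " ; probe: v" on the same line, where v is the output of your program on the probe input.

sort_asc | filter_lt(4) | sort_desc ; probe: [-31]

Check, running the answer program on each example:
  [-37, 8, -25, -44, 8] -> [-44, -37, -25, 8, 8] -> [-44, -37, -25] -> [-25, -37, -44]
  [18, -22, -8, -34] -> [-34, -22, -8, 18] -> [-34, -22, -8] -> [-8, -22, -34]
  [-33, -31, 37, -24] -> [-33, -31, -24, 37] -> [-33, -31, -24] -> [-24, -31, -33]
  [10, 32, 9, -7, -11, 23] -> [-11, -7, 9, 10, 23, 32] -> [-11, -7] -> [-7, -11]
  [42, -28, -42, 33, 8, 25, -9, 28] -> [-42, -28, -9, 8, 25, 28, 33, 42] -> [-42, -28, -9] -> [-9, -28, -42]
  probe: [-31, 48, 50, 20] -> [-31, 20, 48, 50] -> [-31] -> [-31]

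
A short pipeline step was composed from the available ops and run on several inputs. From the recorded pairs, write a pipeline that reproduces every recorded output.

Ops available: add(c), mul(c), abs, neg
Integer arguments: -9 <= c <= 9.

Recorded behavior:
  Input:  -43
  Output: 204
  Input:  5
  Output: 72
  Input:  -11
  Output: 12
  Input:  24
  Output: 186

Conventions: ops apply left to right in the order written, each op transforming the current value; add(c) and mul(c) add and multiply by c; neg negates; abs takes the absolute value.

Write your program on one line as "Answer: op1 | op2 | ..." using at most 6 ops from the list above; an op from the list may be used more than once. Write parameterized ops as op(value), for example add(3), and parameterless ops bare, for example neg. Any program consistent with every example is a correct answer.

add(8) | neg | abs | add(-1) | mul(6)

Check, running the answer program on each example:
  -43 -> -35 -> 35 -> 35 -> 34 -> 204
  5 -> 13 -> -13 -> 13 -> 12 -> 72
  -11 -> -3 -> 3 -> 3 -> 2 -> 12
  24 -> 32 -> -32 -> 32 -> 31 -> 186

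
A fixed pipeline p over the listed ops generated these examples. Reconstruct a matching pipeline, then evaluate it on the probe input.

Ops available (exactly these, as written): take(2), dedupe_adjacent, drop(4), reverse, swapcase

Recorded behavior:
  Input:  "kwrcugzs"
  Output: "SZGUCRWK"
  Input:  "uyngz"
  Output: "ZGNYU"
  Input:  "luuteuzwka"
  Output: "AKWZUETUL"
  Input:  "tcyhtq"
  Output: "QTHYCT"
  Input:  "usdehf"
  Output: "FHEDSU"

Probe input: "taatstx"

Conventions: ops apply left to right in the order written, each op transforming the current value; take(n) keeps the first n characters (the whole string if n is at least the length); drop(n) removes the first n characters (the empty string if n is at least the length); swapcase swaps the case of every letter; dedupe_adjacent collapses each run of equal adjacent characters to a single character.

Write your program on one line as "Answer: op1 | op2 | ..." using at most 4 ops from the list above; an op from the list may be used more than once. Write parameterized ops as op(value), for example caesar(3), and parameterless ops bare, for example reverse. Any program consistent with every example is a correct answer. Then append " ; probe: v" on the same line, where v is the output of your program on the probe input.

reverse | swapcase | dedupe_adjacent ; probe: "XTSTAT"

Check, running the answer program on each example:
  "kwrcugzs" -> "szgucrwk" -> "SZGUCRWK" -> "SZGUCRWK"
  "uyngz" -> "zgnyu" -> "ZGNYU" -> "ZGNYU"
  "luuteuzwka" -> "akwzuetuul" -> "AKWZUETUUL" -> "AKWZUETUL"
  "tcyhtq" -> "qthyct" -> "QTHYCT" -> "QTHYCT"
  "usdehf" -> "fhedsu" -> "FHEDSU" -> "FHEDSU"
  probe: "taatstx" -> "xtstaat" -> "XTSTAAT" -> "XTSTAT"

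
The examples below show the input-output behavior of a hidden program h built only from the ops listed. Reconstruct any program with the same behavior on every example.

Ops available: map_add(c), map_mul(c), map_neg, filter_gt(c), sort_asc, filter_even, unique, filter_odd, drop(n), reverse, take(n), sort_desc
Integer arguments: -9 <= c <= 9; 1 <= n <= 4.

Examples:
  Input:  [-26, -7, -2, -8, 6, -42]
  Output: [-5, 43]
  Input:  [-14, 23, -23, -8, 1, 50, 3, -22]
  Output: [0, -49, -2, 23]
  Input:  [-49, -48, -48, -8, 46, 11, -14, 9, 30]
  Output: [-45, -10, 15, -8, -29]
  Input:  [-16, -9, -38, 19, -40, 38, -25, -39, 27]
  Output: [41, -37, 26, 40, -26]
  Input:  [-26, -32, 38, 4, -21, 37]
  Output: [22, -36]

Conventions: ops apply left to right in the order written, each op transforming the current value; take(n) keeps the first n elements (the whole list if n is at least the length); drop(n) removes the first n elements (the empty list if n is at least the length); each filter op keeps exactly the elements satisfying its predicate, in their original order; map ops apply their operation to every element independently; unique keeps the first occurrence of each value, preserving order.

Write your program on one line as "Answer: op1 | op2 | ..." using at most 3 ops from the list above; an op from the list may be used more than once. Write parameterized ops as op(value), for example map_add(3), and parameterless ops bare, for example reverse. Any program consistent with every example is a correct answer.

map_add(-1) | map_neg | drop(4)

Check, running the answer program on each example:
  [-26, -7, -2, -8, 6, -42] -> [-27, -8, -3, -9, 5, -43] -> [27, 8, 3, 9, -5, 43] -> [-5, 43]
  [-14, 23, -23, -8, 1, 50, 3, -22] -> [-15, 22, -24, -9, 0, 49, 2, -23] -> [15, -22, 24, 9, 0, -49, -2, 23] -> [0, -49, -2, 23]
  [-49, -48, -48, -8, 46, 11, -14, 9, 30] -> [-50, -49, -49, -9, 45, 10, -15, 8, 29] -> [50, 49, 49, 9, -45, -10, 15, -8, -29] -> [-45, -10, 15, -8, -29]
  [-16, -9, -38, 19, -40, 38, -25, -39, 27] -> [-17, -10, -39, 18, -41, 37, -26, -40, 26] -> [17, 10, 39, -18, 41, -37, 26, 40, -26] -> [41, -37, 26, 40, -26]
  [-26, -32, 38, 4, -21, 37] -> [-27, -33, 37, 3, -22, 36] -> [27, 33, -37, -3, 22, -36] -> [22, -36]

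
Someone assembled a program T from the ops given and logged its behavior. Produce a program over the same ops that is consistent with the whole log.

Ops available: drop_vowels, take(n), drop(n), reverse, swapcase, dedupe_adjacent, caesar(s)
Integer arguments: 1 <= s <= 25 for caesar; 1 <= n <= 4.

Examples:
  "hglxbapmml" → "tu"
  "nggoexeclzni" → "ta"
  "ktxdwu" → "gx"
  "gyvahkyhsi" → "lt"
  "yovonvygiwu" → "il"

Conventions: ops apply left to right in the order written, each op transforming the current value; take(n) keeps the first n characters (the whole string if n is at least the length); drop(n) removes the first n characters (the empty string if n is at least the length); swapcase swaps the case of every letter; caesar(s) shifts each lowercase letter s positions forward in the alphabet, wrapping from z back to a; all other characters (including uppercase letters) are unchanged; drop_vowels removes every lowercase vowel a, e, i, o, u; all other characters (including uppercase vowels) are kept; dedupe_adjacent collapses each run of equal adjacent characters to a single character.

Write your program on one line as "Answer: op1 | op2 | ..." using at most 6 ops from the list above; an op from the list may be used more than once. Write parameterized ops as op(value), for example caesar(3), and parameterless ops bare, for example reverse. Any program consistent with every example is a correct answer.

take(4) | drop_vowels | take(2) | caesar(13) | reverse

Check, running the answer program on each example:
  "hglxbapmml" -> "hglx" -> "hglx" -> "hg" -> "ut" -> "tu"
  "nggoexeclzni" -> "nggo" -> "ngg" -> "ng" -> "at" -> "ta"
  "ktxdwu" -> "ktxd" -> "ktxd" -> "kt" -> "xg" -> "gx"
  "gyvahkyhsi" -> "gyva" -> "gyv" -> "gy" -> "tl" -> "lt"
  "yovonvygiwu" -> "yovo" -> "yv" -> "yv" -> "li" -> "il"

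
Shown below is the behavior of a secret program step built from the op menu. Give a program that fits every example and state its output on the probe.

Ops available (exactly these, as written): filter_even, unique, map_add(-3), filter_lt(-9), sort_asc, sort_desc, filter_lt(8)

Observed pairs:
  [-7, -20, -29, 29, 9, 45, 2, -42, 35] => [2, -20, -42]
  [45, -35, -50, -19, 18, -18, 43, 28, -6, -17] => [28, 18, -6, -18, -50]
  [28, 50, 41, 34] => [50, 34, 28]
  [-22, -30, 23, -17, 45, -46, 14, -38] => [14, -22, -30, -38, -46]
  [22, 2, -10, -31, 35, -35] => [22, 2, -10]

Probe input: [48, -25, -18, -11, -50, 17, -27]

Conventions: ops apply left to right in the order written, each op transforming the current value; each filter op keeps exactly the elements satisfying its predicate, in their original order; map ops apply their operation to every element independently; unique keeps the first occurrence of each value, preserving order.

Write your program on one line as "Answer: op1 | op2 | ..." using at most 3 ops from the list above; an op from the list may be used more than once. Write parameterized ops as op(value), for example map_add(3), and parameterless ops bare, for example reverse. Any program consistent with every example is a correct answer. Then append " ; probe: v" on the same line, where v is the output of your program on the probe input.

sort_asc | filter_even | sort_desc ; probe: [48, -18, -50]

Check, running the answer program on each example:
  [-7, -20, -29, 29, 9, 45, 2, -42, 35] -> [-42, -29, -20, -7, 2, 9, 29, 35, 45] -> [-42, -20, 2] -> [2, -20, -42]
  [45, -35, -50, -19, 18, -18, 43, 28, -6, -17] -> [-50, -35, -19, -18, -17, -6, 18, 28, 43, 45] -> [-50, -18, -6, 18, 28] -> [28, 18, -6, -18, -50]
  [28, 50, 41, 34] -> [28, 34, 41, 50] -> [28, 34, 50] -> [50, 34, 28]
  [-22, -30, 23, -17, 45, -46, 14, -38] -> [-46, -38, -30, -22, -17, 14, 23, 45] -> [-46, -38, -30, -22, 14] -> [14, -22, -30, -38, -46]
  [22, 2, -10, -31, 35, -35] -> [-35, -31, -10, 2, 22, 35] -> [-10, 2, 22] -> [22, 2, -10]
  probe: [48, -25, -18, -11, -50, 17, -27] -> [-50, -27, -25, -18, -11, 17, 48] -> [-50, -18, 48] -> [48, -18, -50]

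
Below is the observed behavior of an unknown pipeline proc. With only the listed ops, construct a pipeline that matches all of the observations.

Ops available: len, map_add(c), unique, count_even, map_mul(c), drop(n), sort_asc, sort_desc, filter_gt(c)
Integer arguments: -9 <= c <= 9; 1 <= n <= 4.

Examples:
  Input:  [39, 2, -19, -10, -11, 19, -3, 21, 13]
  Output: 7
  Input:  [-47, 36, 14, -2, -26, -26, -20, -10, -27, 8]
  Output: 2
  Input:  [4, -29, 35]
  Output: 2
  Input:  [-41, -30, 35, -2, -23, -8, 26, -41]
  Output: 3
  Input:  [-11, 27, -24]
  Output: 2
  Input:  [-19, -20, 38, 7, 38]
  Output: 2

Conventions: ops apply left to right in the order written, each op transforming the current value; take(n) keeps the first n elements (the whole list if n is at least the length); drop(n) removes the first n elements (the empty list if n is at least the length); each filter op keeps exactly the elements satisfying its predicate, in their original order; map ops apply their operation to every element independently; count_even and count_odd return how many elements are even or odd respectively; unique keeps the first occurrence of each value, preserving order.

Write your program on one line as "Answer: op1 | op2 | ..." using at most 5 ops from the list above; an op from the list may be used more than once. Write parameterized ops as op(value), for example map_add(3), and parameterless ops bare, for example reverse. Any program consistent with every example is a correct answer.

sort_asc | map_add(3) | unique | count_even

Check, running the answer program on each example:
  [39, 2, -19, -10, -11, 19, -3, 21, 13] -> [-19, -11, -10, -3, 2, 13, 19, 21, 39] -> [-16, -8, -7, 0, 5, 16, 22, 24, 42] -> [-16, -8, -7, 0, 5, 16, 22, 24, 42] -> 7
  [-47, 36, 14, -2, -26, -26, -20, -10, -27, 8] -> [-47, -27, -26, -26, -20, -10, -2, 8, 14, 36] -> [-44, -24, -23, -23, -17, -7, 1, 11, 17, 39] -> [-44, -24, -23, -17, -7, 1, 11, 17, 39] -> 2
  [4, -29, 35] -> [-29, 4, 35] -> [-26, 7, 38] -> [-26, 7, 38] -> 2
  [-41, -30, 35, -2, -23, -8, 26, -41] -> [-41, -41, -30, -23, -8, -2, 26, 35] -> [-38, -38, -27, -20, -5, 1, 29, 38] -> [-38, -27, -20, -5, 1, 29, 38] -> 3
  [-11, 27, -24] -> [-24, -11, 27] -> [-21, -8, 30] -> [-21, -8, 30] -> 2
  [-19, -20, 38, 7, 38] -> [-20, -19, 7, 38, 38] -> [-17, -16, 10, 41, 41] -> [-17, -16, 10, 41] -> 2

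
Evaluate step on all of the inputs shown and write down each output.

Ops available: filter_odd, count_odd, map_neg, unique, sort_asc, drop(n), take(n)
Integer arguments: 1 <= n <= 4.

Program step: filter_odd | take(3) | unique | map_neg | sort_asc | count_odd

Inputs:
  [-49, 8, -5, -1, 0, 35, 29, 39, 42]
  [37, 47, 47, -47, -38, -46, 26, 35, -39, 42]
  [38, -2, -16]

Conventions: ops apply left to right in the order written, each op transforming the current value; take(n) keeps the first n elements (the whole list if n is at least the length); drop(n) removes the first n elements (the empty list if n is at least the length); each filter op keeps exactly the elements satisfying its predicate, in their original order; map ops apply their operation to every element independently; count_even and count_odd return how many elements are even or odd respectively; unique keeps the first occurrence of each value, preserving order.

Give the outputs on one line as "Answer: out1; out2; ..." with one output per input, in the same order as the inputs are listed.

Execution, op by op:
  [-49, 8, -5, -1, 0, 35, 29, 39, 42] -> [-49, -5, -1, 35, 29, 39] -> [-49, -5, -1] -> [-49, -5, -1] -> [49, 5, 1] -> [1, 5, 49] -> 3
  [37, 47, 47, -47, -38, -46, 26, 35, -39, 42] -> [37, 47, 47, -47, 35, -39] -> [37, 47, 47] -> [37, 47] -> [-37, -47] -> [-47, -37] -> 2
  [38, -2, -16] -> [] -> [] -> [] -> [] -> [] -> 0

3; 2; 0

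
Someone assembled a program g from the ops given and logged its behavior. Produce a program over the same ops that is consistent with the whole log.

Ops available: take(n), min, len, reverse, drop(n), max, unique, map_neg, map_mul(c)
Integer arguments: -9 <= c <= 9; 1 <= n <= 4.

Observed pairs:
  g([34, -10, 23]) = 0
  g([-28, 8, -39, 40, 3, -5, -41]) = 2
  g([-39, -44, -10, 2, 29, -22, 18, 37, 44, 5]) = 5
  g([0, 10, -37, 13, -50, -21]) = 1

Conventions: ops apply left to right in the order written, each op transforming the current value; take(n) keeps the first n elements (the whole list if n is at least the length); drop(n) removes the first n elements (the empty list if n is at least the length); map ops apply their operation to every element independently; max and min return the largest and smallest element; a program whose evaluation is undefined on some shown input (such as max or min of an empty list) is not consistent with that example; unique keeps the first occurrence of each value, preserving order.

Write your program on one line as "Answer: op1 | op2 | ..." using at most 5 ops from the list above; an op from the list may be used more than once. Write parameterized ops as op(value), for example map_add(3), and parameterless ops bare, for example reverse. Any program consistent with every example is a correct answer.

drop(2) | drop(3) | reverse | len

Check, running the answer program on each example:
  [34, -10, 23] -> [23] -> [] -> [] -> 0
  [-28, 8, -39, 40, 3, -5, -41] -> [-39, 40, 3, -5, -41] -> [-5, -41] -> [-41, -5] -> 2
  [-39, -44, -10, 2, 29, -22, 18, 37, 44, 5] -> [-10, 2, 29, -22, 18, 37, 44, 5] -> [-22, 18, 37, 44, 5] -> [5, 44, 37, 18, -22] -> 5
  [0, 10, -37, 13, -50, -21] -> [-37, 13, -50, -21] -> [-21] -> [-21] -> 1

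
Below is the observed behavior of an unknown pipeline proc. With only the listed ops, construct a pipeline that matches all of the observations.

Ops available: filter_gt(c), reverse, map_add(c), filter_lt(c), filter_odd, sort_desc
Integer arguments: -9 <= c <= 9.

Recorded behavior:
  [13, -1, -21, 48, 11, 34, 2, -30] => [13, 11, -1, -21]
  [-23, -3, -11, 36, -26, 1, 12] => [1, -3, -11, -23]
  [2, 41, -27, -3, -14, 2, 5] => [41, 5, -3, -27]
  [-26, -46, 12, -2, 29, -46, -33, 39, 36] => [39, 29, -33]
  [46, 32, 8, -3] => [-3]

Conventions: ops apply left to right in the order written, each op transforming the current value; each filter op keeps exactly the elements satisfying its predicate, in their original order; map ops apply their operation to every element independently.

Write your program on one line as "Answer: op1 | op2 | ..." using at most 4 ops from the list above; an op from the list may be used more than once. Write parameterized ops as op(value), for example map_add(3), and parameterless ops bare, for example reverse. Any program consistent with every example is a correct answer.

sort_desc | reverse | filter_odd | reverse

Check, running the answer program on each example:
  [13, -1, -21, 48, 11, 34, 2, -30] -> [48, 34, 13, 11, 2, -1, -21, -30] -> [-30, -21, -1, 2, 11, 13, 34, 48] -> [-21, -1, 11, 13] -> [13, 11, -1, -21]
  [-23, -3, -11, 36, -26, 1, 12] -> [36, 12, 1, -3, -11, -23, -26] -> [-26, -23, -11, -3, 1, 12, 36] -> [-23, -11, -3, 1] -> [1, -3, -11, -23]
  [2, 41, -27, -3, -14, 2, 5] -> [41, 5, 2, 2, -3, -14, -27] -> [-27, -14, -3, 2, 2, 5, 41] -> [-27, -3, 5, 41] -> [41, 5, -3, -27]
  [-26, -46, 12, -2, 29, -46, -33, 39, 36] -> [39, 36, 29, 12, -2, -26, -33, -46, -46] -> [-46, -46, -33, -26, -2, 12, 29, 36, 39] -> [-33, 29, 39] -> [39, 29, -33]
  [46, 32, 8, -3] -> [46, 32, 8, -3] -> [-3, 8, 32, 46] -> [-3] -> [-3]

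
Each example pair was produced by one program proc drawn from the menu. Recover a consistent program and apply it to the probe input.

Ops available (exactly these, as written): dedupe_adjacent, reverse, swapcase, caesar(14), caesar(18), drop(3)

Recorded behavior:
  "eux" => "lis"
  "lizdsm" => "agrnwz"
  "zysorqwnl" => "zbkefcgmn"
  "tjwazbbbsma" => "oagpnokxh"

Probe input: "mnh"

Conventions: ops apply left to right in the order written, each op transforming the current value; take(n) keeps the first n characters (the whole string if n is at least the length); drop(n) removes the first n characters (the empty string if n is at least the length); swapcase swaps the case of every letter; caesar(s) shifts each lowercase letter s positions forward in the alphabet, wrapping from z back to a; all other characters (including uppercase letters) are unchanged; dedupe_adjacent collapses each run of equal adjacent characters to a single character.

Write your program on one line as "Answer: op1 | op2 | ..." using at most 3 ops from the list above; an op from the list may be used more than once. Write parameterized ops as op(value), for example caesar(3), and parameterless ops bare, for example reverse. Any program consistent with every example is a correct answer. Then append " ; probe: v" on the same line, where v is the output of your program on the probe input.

dedupe_adjacent | reverse | caesar(14) ; probe: "vba"

Check, running the answer program on each example:
  "eux" -> "eux" -> "xue" -> "lis"
  "lizdsm" -> "lizdsm" -> "msdzil" -> "agrnwz"
  "zysorqwnl" -> "zysorqwnl" -> "lnwqrosyz" -> "zbkefcgmn"
  "tjwazbbbsma" -> "tjwazbsma" -> "amsbzawjt" -> "oagpnokxh"
  probe: "mnh" -> "mnh" -> "hnm" -> "vba"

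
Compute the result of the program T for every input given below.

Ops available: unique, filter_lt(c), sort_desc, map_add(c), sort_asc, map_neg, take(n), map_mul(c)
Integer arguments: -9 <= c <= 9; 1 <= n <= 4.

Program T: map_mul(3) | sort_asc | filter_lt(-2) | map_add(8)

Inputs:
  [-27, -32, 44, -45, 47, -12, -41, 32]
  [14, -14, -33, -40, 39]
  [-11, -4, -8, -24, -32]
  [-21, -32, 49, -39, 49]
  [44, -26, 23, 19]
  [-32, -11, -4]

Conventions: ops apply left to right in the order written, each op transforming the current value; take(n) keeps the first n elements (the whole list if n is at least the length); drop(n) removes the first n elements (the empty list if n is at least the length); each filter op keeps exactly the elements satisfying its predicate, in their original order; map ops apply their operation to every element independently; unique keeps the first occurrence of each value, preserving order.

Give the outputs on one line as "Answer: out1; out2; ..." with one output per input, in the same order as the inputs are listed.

Execution, op by op:
  [-27, -32, 44, -45, 47, -12, -41, 32] -> [-81, -96, 132, -135, 141, -36, -123, 96] -> [-135, -123, -96, -81, -36, 96, 132, 141] -> [-135, -123, -96, -81, -36] -> [-127, -115, -88, -73, -28]
  [14, -14, -33, -40, 39] -> [42, -42, -99, -120, 117] -> [-120, -99, -42, 42, 117] -> [-120, -99, -42] -> [-112, -91, -34]
  [-11, -4, -8, -24, -32] -> [-33, -12, -24, -72, -96] -> [-96, -72, -33, -24, -12] -> [-96, -72, -33, -24, -12] -> [-88, -64, -25, -16, -4]
  [-21, -32, 49, -39, 49] -> [-63, -96, 147, -117, 147] -> [-117, -96, -63, 147, 147] -> [-117, -96, -63] -> [-109, -88, -55]
  [44, -26, 23, 19] -> [132, -78, 69, 57] -> [-78, 57, 69, 132] -> [-78] -> [-70]
  [-32, -11, -4] -> [-96, -33, -12] -> [-96, -33, -12] -> [-96, -33, -12] -> [-88, -25, -4]

[-127, -115, -88, -73, -28]; [-112, -91, -34]; [-88, -64, -25, -16, -4]; [-109, -88, -55]; [-70]; [-88, -25, -4]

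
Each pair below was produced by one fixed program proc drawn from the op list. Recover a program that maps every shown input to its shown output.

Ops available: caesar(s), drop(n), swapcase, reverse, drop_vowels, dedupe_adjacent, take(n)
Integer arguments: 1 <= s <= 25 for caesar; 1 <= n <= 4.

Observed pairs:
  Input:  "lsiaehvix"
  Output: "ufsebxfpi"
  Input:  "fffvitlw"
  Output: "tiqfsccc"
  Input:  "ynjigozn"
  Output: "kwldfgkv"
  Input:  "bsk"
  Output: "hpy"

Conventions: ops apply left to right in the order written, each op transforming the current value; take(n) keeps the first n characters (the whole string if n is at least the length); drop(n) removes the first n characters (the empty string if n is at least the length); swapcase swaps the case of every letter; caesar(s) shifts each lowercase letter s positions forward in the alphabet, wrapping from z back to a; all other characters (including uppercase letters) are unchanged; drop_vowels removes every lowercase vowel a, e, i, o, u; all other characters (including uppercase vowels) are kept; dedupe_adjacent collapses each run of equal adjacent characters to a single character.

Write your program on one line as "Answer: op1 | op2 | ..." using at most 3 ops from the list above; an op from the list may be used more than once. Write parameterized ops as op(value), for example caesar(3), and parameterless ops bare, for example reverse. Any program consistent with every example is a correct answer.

reverse | caesar(14) | caesar(9)

Check, running the answer program on each example:
  "lsiaehvix" -> "xivheaisl" -> "lwjvsowgz" -> "ufsebxfpi"
  "fffvitlw" -> "wltivfff" -> "kzhwjttt" -> "tiqfsccc"
  "ynjigozn" -> "nzogijny" -> "bncuwxbm" -> "kwldfgkv"
  "bsk" -> "ksb" -> "ygp" -> "hpy"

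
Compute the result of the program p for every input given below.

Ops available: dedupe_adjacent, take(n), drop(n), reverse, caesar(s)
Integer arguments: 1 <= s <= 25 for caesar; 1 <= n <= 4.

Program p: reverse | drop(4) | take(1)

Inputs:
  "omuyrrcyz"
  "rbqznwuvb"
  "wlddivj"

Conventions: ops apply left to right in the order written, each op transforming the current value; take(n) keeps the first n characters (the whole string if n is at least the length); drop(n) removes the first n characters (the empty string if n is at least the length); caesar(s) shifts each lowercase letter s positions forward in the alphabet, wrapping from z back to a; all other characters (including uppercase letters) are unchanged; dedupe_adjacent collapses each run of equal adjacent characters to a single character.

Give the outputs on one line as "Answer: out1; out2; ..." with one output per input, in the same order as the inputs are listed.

"r"; "n"; "d"

Execution, op by op:
  "omuyrrcyz" -> "zycrryumo" -> "ryumo" -> "r"
  "rbqznwuvb" -> "bvuwnzqbr" -> "nzqbr" -> "n"
  "wlddivj" -> "jviddlw" -> "dlw" -> "d"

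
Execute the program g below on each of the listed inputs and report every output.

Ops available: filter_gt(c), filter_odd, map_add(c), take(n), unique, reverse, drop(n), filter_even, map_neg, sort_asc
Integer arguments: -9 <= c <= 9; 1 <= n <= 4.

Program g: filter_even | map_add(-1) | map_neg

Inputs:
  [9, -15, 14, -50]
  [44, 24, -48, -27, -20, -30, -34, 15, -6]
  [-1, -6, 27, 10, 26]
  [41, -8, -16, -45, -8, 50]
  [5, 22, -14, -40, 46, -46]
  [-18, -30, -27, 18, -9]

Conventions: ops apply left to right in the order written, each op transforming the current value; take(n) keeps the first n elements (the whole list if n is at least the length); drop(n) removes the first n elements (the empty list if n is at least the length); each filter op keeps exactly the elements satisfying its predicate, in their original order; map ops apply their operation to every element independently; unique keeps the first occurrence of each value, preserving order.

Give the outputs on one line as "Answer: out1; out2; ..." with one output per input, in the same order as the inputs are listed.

Execution, op by op:
  [9, -15, 14, -50] -> [14, -50] -> [13, -51] -> [-13, 51]
  [44, 24, -48, -27, -20, -30, -34, 15, -6] -> [44, 24, -48, -20, -30, -34, -6] -> [43, 23, -49, -21, -31, -35, -7] -> [-43, -23, 49, 21, 31, 35, 7]
  [-1, -6, 27, 10, 26] -> [-6, 10, 26] -> [-7, 9, 25] -> [7, -9, -25]
  [41, -8, -16, -45, -8, 50] -> [-8, -16, -8, 50] -> [-9, -17, -9, 49] -> [9, 17, 9, -49]
  [5, 22, -14, -40, 46, -46] -> [22, -14, -40, 46, -46] -> [21, -15, -41, 45, -47] -> [-21, 15, 41, -45, 47]
  [-18, -30, -27, 18, -9] -> [-18, -30, 18] -> [-19, -31, 17] -> [19, 31, -17]

[-13, 51]; [-43, -23, 49, 21, 31, 35, 7]; [7, -9, -25]; [9, 17, 9, -49]; [-21, 15, 41, -45, 47]; [19, 31, -17]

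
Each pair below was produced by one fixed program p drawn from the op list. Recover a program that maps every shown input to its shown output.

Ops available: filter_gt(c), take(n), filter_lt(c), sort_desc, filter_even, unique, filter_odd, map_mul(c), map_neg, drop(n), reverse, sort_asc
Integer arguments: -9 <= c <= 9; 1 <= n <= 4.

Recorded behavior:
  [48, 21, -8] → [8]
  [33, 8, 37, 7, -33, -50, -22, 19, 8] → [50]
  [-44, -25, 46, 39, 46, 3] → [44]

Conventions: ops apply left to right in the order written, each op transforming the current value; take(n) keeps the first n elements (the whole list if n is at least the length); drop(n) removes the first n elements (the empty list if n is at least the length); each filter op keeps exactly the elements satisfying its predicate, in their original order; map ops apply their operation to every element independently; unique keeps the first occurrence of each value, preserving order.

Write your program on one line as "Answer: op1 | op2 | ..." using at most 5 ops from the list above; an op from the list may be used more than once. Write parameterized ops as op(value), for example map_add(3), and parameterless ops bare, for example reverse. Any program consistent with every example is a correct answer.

filter_even | sort_asc | take(2) | map_neg | take(1)

Check, running the answer program on each example:
  [48, 21, -8] -> [48, -8] -> [-8, 48] -> [-8, 48] -> [8, -48] -> [8]
  [33, 8, 37, 7, -33, -50, -22, 19, 8] -> [8, -50, -22, 8] -> [-50, -22, 8, 8] -> [-50, -22] -> [50, 22] -> [50]
  [-44, -25, 46, 39, 46, 3] -> [-44, 46, 46] -> [-44, 46, 46] -> [-44, 46] -> [44, -46] -> [44]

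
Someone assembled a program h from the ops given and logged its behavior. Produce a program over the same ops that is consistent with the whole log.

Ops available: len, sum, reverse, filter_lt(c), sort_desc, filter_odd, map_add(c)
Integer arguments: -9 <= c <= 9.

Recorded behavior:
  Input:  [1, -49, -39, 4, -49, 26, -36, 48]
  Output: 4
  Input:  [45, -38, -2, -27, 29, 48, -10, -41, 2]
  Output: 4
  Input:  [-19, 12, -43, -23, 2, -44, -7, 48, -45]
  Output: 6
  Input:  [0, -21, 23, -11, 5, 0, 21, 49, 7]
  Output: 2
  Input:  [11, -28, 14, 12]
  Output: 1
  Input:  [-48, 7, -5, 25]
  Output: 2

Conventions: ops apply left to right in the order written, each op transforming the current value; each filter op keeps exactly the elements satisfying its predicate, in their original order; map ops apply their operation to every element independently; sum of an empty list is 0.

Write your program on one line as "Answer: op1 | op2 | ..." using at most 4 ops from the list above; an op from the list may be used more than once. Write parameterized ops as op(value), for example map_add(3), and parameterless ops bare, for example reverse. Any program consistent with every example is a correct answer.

reverse | map_add(8) | filter_lt(5) | len

Check, running the answer program on each example:
  [1, -49, -39, 4, -49, 26, -36, 48] -> [48, -36, 26, -49, 4, -39, -49, 1] -> [56, -28, 34, -41, 12, -31, -41, 9] -> [-28, -41, -31, -41] -> 4
  [45, -38, -2, -27, 29, 48, -10, -41, 2] -> [2, -41, -10, 48, 29, -27, -2, -38, 45] -> [10, -33, -2, 56, 37, -19, 6, -30, 53] -> [-33, -2, -19, -30] -> 4
  [-19, 12, -43, -23, 2, -44, -7, 48, -45] -> [-45, 48, -7, -44, 2, -23, -43, 12, -19] -> [-37, 56, 1, -36, 10, -15, -35, 20, -11] -> [-37, 1, -36, -15, -35, -11] -> 6
  [0, -21, 23, -11, 5, 0, 21, 49, 7] -> [7, 49, 21, 0, 5, -11, 23, -21, 0] -> [15, 57, 29, 8, 13, -3, 31, -13, 8] -> [-3, -13] -> 2
  [11, -28, 14, 12] -> [12, 14, -28, 11] -> [20, 22, -20, 19] -> [-20] -> 1
  [-48, 7, -5, 25] -> [25, -5, 7, -48] -> [33, 3, 15, -40] -> [3, -40] -> 2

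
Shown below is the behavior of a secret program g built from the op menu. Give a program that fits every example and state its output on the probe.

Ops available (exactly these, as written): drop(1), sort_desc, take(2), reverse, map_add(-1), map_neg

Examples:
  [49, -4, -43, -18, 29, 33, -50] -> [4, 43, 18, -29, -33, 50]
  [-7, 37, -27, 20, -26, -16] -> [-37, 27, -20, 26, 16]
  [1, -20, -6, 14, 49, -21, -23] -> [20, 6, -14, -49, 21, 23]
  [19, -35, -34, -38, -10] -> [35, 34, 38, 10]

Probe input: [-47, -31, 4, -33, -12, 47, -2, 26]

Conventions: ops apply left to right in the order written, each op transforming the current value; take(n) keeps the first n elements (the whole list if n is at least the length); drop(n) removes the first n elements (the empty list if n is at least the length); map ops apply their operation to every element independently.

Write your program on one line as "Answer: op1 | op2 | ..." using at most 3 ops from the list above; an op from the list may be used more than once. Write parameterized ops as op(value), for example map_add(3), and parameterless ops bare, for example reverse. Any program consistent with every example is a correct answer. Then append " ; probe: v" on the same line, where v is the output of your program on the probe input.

drop(1) | map_neg ; probe: [31, -4, 33, 12, -47, 2, -26]

Check, running the answer program on each example:
  [49, -4, -43, -18, 29, 33, -50] -> [-4, -43, -18, 29, 33, -50] -> [4, 43, 18, -29, -33, 50]
  [-7, 37, -27, 20, -26, -16] -> [37, -27, 20, -26, -16] -> [-37, 27, -20, 26, 16]
  [1, -20, -6, 14, 49, -21, -23] -> [-20, -6, 14, 49, -21, -23] -> [20, 6, -14, -49, 21, 23]
  [19, -35, -34, -38, -10] -> [-35, -34, -38, -10] -> [35, 34, 38, 10]
  probe: [-47, -31, 4, -33, -12, 47, -2, 26] -> [-31, 4, -33, -12, 47, -2, 26] -> [31, -4, 33, 12, -47, 2, -26]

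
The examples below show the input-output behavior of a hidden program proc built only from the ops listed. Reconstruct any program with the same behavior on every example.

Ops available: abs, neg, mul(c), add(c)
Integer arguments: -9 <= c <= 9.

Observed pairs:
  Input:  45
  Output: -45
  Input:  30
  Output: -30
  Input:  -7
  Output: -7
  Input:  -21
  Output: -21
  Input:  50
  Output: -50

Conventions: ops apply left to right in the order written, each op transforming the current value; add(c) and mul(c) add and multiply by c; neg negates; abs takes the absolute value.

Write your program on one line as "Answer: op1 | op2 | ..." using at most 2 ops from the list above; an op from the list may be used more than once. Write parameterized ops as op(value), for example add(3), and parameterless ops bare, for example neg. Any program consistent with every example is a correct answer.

abs | neg

Check, running the answer program on each example:
  45 -> 45 -> -45
  30 -> 30 -> -30
  -7 -> 7 -> -7
  -21 -> 21 -> -21
  50 -> 50 -> -50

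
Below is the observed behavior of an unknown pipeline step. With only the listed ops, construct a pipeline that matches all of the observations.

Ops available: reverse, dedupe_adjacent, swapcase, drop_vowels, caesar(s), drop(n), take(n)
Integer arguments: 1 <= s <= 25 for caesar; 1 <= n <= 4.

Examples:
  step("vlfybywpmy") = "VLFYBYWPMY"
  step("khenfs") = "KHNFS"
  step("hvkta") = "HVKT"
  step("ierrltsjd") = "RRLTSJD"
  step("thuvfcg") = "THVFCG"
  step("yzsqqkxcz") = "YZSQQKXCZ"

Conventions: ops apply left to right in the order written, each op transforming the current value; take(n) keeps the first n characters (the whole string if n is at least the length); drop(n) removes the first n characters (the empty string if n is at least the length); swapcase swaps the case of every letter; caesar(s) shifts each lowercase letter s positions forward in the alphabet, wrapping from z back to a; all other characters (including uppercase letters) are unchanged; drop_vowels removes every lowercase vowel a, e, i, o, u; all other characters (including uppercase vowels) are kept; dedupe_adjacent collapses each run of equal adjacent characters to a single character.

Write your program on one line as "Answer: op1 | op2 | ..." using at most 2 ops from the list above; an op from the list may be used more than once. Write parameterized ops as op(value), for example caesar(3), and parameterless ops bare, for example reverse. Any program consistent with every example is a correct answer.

drop_vowels | swapcase

Check, running the answer program on each example:
  "vlfybywpmy" -> "vlfybywpmy" -> "VLFYBYWPMY"
  "khenfs" -> "khnfs" -> "KHNFS"
  "hvkta" -> "hvkt" -> "HVKT"
  "ierrltsjd" -> "rrltsjd" -> "RRLTSJD"
  "thuvfcg" -> "thvfcg" -> "THVFCG"
  "yzsqqkxcz" -> "yzsqqkxcz" -> "YZSQQKXCZ"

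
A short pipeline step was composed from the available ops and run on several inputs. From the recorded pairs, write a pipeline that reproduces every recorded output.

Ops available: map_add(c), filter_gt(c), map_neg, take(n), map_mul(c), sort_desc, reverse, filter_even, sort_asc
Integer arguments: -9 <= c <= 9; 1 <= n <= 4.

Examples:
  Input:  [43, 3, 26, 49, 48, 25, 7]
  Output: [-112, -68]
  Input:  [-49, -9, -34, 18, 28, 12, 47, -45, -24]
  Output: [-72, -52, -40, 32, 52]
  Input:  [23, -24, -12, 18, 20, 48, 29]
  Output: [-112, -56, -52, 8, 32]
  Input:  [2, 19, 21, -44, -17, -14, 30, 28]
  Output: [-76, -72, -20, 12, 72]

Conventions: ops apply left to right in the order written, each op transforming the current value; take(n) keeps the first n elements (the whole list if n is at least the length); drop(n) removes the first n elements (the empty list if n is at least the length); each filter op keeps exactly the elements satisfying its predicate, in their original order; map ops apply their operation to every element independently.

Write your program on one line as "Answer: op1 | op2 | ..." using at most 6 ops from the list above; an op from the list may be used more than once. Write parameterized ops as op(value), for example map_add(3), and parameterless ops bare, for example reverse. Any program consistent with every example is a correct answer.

sort_desc | map_neg | filter_even | map_add(-8) | map_mul(2)

Check, running the answer program on each example:
  [43, 3, 26, 49, 48, 25, 7] -> [49, 48, 43, 26, 25, 7, 3] -> [-49, -48, -43, -26, -25, -7, -3] -> [-48, -26] -> [-56, -34] -> [-112, -68]
  [-49, -9, -34, 18, 28, 12, 47, -45, -24] -> [47, 28, 18, 12, -9, -24, -34, -45, -49] -> [-47, -28, -18, -12, 9, 24, 34, 45, 49] -> [-28, -18, -12, 24, 34] -> [-36, -26, -20, 16, 26] -> [-72, -52, -40, 32, 52]
  [23, -24, -12, 18, 20, 48, 29] -> [48, 29, 23, 20, 18, -12, -24] -> [-48, -29, -23, -20, -18, 12, 24] -> [-48, -20, -18, 12, 24] -> [-56, -28, -26, 4, 16] -> [-112, -56, -52, 8, 32]
  [2, 19, 21, -44, -17, -14, 30, 28] -> [30, 28, 21, 19, 2, -14, -17, -44] -> [-30, -28, -21, -19, -2, 14, 17, 44] -> [-30, -28, -2, 14, 44] -> [-38, -36, -10, 6, 36] -> [-76, -72, -20, 12, 72]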